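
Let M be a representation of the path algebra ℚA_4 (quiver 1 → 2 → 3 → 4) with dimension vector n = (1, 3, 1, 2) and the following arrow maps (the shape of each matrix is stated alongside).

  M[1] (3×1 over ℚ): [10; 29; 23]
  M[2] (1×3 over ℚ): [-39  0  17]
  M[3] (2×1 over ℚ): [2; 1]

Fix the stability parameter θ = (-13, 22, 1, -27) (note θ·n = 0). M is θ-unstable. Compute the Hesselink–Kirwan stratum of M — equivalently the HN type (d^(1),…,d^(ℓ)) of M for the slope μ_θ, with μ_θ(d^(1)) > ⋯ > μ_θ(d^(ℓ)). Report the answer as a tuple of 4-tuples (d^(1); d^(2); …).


Via rank(M_{q-1}∘⋯∘M_p): M ≅ I[1,4], I[2,2]^2, I[4,4].
μ_θ-semistable layers: μ^(1)=22; μ^(2)=-4/3; μ^(3)=-13; μ^(4)=-27

((0, 2, 0, 0); (0, 1, 1, 1); (1, 0, 0, 0); (0, 0, 0, 1))


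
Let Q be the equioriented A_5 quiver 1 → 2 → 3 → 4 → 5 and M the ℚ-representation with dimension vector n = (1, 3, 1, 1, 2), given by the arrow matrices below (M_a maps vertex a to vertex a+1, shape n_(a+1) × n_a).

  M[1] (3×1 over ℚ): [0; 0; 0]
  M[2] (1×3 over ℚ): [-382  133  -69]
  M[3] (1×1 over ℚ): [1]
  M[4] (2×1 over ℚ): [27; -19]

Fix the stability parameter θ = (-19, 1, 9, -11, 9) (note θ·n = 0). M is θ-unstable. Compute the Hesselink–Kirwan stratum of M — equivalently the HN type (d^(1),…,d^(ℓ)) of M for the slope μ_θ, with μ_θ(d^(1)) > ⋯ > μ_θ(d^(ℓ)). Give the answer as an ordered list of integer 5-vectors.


Interval decomposition of M: I[1,1], I[2,2]^2, I[2,5], I[5,5].
HN type (ℓ=4): μ^(1)=9; μ^(2)=1; μ^(3)=-1/3; μ^(4)=-19

((0, 0, 0, 0, 2); (0, 2, 0, 0, 0); (0, 1, 1, 1, 0); (1, 0, 0, 0, 0))


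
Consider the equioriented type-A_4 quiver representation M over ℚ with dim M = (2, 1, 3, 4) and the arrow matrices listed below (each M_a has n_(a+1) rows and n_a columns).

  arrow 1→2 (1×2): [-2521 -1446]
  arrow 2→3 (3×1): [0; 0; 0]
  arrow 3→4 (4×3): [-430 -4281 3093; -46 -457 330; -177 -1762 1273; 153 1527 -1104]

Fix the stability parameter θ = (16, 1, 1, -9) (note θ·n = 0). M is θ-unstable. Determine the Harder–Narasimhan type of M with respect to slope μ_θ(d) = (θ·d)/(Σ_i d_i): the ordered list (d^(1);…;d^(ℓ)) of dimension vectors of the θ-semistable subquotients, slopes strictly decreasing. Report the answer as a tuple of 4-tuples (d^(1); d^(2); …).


Via rank(M_{q-1}∘⋯∘M_p): M ≅ I[1,1], I[1,2], I[3,4]^3, I[4,4].
μ_θ-semistable layers: μ^(1)=16; μ^(2)=17/2; μ^(3)=-4; μ^(4)=-9

((1, 0, 0, 0); (1, 1, 0, 0); (0, 0, 3, 3); (0, 0, 0, 1))


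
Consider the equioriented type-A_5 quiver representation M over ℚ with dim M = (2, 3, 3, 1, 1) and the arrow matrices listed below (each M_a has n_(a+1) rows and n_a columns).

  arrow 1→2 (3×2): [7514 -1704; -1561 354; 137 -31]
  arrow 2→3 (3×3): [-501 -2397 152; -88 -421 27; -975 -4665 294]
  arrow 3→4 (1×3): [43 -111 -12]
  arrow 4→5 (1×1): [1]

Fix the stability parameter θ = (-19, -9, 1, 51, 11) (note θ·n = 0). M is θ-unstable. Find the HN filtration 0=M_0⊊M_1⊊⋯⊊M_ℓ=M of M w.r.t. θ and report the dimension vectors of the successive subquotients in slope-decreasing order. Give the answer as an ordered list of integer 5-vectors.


Via rank(M_{q-1}∘⋯∘M_p): M ≅ I[1,3], I[1,5], I[2,2], I[3,3].
μ_θ-semistable layers: μ^(1)=31; μ^(2)=1; μ^(3)=-9; μ^(4)=-19

((0, 0, 0, 1, 1); (0, 0, 3, 0, 0); (0, 3, 0, 0, 0); (2, 0, 0, 0, 0))


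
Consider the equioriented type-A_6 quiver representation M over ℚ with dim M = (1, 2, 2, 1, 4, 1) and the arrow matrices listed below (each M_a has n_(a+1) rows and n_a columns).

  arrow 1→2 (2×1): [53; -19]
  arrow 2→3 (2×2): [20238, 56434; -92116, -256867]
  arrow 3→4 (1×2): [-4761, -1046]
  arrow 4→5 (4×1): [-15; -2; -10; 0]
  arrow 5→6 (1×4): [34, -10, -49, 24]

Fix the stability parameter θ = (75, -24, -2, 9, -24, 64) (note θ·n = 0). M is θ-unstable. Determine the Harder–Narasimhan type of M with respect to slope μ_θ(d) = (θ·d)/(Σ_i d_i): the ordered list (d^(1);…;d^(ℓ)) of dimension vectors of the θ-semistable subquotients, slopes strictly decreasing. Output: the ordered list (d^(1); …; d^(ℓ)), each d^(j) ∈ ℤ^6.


Via rank(M_{q-1}∘⋯∘M_p): M ≅ I[1,5], I[2,3], I[5,5]^2, I[5,6].
μ_θ-semistable layers: μ^(1)=64; μ^(2)=34/5; μ^(3)=-2; μ^(4)=-24

((0, 0, 0, 0, 0, 1); (1, 1, 1, 1, 1, 0); (0, 0, 1, 0, 0, 0); (0, 1, 0, 0, 3, 0))


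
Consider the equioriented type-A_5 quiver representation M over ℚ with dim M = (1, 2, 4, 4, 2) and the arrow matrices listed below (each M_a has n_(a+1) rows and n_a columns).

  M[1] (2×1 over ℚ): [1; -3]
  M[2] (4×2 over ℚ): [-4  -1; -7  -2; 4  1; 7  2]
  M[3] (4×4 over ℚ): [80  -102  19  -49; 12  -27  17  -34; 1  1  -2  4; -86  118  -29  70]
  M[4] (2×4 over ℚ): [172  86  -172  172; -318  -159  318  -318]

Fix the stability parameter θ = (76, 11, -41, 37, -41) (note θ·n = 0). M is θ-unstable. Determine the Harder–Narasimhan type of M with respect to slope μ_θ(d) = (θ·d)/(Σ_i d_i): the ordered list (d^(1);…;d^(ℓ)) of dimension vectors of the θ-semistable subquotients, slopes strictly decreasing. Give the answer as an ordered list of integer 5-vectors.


Via rank(M_{q-1}∘⋯∘M_p): M ≅ I[1,4], I[2,5], I[3,4]^2, I[5,5].
μ_θ-semistable layers: μ^(1)=37; μ^(2)=46/3; μ^(3)=-2; μ^(4)=-15; μ^(5)=-41

((0, 0, 0, 3, 0); (1, 1, 1, 0, 0); (0, 0, 0, 1, 1); (0, 1, 1, 0, 0); (0, 0, 2, 0, 1))


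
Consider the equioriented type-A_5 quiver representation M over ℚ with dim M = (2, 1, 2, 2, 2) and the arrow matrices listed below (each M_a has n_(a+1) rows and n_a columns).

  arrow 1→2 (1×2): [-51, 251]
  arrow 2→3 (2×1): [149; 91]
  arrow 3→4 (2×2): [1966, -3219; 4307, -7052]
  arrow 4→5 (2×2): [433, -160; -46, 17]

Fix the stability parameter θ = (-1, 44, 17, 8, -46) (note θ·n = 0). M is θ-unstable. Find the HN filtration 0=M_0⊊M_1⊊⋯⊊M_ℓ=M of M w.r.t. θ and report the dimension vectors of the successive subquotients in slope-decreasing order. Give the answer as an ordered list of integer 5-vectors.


Interval decomposition of M: I[1,1], I[1,5], I[3,5].
HN type (ℓ=3): μ^(1)=23/4; μ^(2)=-1; μ^(3)=-7

((0, 1, 1, 1, 1); (2, 0, 0, 0, 0); (0, 0, 1, 1, 1))


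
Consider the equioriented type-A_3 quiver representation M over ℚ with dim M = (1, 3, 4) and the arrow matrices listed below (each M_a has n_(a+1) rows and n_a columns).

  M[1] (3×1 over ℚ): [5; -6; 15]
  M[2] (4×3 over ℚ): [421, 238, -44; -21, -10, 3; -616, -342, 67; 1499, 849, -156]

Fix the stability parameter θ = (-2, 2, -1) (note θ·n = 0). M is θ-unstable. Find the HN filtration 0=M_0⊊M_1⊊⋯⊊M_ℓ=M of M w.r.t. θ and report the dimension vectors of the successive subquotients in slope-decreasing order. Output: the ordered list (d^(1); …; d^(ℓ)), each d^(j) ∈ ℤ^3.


Via rank(M_{q-1}∘⋯∘M_p): M ≅ I[1,3], I[2,3]^2, I[3,3].
μ_θ-semistable layers: μ^(1)=1/2; μ^(2)=-1; μ^(3)=-2

((0, 3, 3); (0, 0, 1); (1, 0, 0))


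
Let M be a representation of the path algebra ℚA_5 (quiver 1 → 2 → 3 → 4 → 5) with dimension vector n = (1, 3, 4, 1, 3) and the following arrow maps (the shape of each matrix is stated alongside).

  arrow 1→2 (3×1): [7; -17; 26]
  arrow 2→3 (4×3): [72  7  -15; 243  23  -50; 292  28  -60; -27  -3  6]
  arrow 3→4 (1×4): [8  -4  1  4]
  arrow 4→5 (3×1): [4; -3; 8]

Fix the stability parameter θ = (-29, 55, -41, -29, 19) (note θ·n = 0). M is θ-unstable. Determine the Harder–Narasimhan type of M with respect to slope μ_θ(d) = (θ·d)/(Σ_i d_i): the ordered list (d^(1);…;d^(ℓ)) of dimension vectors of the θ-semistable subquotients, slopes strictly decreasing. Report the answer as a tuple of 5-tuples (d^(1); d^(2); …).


Via rank(M_{q-1}∘⋯∘M_p): M ≅ I[1,3], I[2,3], I[2,5], I[3,3], I[5,5]^2.
μ_θ-semistable layers: μ^(1)=19; μ^(2)=7; μ^(3)=-5; μ^(4)=-29; μ^(5)=-41

((0, 0, 0, 0, 3); (0, 2, 2, 0, 0); (0, 1, 1, 1, 0); (1, 0, 0, 0, 0); (0, 0, 1, 0, 0))


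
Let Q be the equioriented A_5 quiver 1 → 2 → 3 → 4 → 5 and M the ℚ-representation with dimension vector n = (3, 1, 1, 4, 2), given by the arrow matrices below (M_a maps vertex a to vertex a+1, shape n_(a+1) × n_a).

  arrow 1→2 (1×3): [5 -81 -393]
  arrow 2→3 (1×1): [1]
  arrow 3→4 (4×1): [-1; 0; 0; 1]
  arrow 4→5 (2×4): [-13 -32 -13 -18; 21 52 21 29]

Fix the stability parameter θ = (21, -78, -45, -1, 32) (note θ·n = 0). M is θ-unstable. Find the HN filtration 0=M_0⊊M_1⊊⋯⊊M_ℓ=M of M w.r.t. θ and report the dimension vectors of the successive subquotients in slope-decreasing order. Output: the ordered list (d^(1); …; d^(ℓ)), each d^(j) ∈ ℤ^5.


Interval decomposition of M: I[1,1]^2, I[1,5], I[4,4]^2, I[4,5].
HN type (ℓ=4): μ^(1)=32; μ^(2)=21; μ^(3)=-1; μ^(4)=-34

((0, 0, 0, 0, 2); (2, 0, 0, 0, 0); (0, 0, 0, 4, 0); (1, 1, 1, 0, 0))


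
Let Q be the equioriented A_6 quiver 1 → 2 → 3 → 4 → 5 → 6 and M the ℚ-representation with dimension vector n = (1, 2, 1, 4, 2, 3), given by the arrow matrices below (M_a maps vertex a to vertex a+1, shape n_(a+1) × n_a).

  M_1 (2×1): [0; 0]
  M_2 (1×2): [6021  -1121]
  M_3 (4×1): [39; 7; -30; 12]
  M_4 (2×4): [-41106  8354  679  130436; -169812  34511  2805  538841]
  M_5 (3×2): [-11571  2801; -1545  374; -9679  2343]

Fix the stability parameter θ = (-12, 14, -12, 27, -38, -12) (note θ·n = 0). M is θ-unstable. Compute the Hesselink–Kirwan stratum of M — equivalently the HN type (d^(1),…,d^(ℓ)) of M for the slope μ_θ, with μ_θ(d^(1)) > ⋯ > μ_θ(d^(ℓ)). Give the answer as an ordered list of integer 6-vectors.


Interval decomposition of M: I[1,1], I[2,2], I[2,6], I[4,4]^2, I[4,6], I[6,6].
HN type (ℓ=5): μ^(1)=27; μ^(2)=14; μ^(3)=-21/5; μ^(4)=-23/3; μ^(5)=-12

((0, 0, 0, 2, 0, 0); (0, 1, 0, 0, 0, 0); (0, 1, 1, 1, 1, 1); (0, 0, 0, 1, 1, 1); (1, 0, 0, 0, 0, 1))


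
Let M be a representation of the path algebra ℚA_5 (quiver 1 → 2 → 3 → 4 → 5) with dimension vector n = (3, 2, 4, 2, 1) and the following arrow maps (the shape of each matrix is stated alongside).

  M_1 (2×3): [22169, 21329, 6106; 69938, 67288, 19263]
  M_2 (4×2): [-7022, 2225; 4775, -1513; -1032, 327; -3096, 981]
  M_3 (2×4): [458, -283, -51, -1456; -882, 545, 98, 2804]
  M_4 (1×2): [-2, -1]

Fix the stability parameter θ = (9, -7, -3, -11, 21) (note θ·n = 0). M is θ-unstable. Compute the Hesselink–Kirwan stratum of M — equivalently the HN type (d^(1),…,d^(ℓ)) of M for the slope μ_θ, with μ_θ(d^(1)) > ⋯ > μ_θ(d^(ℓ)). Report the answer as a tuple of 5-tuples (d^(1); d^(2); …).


Via rank(M_{q-1}∘⋯∘M_p): M ≅ I[1,1], I[1,4], I[1,5], I[3,3]^2.
μ_θ-semistable layers: μ^(1)=21; μ^(2)=9; μ^(3)=-3

((0, 0, 0, 0, 1); (1, 0, 0, 0, 0); (2, 2, 4, 2, 0))


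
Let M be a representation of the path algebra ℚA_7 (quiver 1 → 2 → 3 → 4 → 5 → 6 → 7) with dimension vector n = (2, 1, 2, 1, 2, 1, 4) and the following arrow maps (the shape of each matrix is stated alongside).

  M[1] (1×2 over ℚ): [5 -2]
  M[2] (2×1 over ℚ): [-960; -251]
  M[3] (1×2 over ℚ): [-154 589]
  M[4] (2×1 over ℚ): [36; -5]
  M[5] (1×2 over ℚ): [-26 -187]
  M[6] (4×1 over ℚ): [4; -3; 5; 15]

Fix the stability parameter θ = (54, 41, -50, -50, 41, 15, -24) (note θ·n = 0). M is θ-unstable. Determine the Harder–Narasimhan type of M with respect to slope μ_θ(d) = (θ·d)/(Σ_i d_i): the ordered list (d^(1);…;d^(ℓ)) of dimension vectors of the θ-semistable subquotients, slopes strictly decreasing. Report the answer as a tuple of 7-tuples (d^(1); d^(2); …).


Via rank(M_{q-1}∘⋯∘M_p): M ≅ I[1,1], I[1,7], I[3,3], I[5,5], I[7,7]^3.
μ_θ-semistable layers: μ^(1)=54; μ^(2)=41; μ^(3)=32/3; μ^(4)=-5/4; μ^(5)=-24; μ^(6)=-50

((1, 0, 0, 0, 0, 0, 0); (0, 0, 0, 0, 1, 0, 0); (0, 0, 0, 0, 1, 1, 1); (1, 1, 1, 1, 0, 0, 0); (0, 0, 0, 0, 0, 0, 3); (0, 0, 1, 0, 0, 0, 0))


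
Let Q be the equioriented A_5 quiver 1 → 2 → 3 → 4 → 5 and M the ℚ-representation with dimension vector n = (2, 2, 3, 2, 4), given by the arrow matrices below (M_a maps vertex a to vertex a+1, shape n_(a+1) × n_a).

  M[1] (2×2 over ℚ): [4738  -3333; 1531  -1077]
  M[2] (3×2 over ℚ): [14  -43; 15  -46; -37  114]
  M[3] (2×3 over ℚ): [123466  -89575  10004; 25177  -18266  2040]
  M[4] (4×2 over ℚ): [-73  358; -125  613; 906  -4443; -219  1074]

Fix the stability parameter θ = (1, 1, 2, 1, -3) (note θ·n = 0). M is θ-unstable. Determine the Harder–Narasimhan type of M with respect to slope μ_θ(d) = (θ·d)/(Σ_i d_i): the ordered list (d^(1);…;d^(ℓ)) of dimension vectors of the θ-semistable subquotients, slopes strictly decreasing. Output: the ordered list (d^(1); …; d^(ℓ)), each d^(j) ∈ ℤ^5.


Interval decomposition of M: I[1,5]^2, I[3,3], I[5,5]^2.
HN type (ℓ=3): μ^(1)=2; μ^(2)=2/5; μ^(3)=-3

((0, 0, 1, 0, 0); (2, 2, 2, 2, 2); (0, 0, 0, 0, 2))


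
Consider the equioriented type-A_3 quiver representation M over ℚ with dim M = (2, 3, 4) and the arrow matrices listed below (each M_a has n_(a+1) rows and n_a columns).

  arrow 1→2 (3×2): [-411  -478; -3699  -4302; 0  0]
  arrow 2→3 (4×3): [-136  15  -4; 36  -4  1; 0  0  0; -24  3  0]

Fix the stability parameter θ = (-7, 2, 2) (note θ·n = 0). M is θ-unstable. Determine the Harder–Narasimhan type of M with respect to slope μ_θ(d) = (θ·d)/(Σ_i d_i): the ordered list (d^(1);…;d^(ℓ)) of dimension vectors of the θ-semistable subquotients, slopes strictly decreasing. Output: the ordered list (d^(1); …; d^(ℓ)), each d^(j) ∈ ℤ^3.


Barcode: M ≅ I[1,1], I[1,3], I[2,2], I[2,3], I[3,3]^2. HN layers by μ_θ (2 steps, strictly decreasing):
  μ^(1)=2; μ^(2)=-7

((0, 3, 4); (2, 0, 0))


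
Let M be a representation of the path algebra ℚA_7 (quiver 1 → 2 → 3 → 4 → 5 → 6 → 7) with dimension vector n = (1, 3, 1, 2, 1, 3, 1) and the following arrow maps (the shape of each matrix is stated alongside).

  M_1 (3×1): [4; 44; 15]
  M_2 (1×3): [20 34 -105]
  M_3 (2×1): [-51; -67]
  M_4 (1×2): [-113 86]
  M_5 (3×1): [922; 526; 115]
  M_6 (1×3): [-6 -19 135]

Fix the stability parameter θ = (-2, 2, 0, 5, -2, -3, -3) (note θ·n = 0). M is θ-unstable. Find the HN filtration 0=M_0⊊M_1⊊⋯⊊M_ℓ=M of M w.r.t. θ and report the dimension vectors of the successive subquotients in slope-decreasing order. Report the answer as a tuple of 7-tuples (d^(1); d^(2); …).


Interval decomposition of M: I[1,7], I[2,2]^2, I[4,4], I[6,6]^2.
HN type (ℓ=5): μ^(1)=5; μ^(2)=2; μ^(3)=-1/6; μ^(4)=-2; μ^(5)=-3

((0, 0, 0, 1, 0, 0, 0); (0, 2, 0, 0, 0, 0, 0); (0, 1, 1, 1, 1, 1, 1); (1, 0, 0, 0, 0, 0, 0); (0, 0, 0, 0, 0, 2, 0))


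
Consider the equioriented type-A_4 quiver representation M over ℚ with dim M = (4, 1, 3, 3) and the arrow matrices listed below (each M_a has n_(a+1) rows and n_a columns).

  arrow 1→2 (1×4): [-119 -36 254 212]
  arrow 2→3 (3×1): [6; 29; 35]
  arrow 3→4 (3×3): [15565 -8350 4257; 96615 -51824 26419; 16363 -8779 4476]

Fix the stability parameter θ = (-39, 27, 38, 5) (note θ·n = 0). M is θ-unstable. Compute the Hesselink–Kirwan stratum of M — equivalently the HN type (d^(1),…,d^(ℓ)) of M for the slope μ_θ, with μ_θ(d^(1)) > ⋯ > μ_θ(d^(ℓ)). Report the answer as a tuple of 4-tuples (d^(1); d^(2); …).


Via rank(M_{q-1}∘⋯∘M_p): M ≅ I[1,1]^3, I[1,4], I[3,4]^2.
μ_θ-semistable layers: μ^(1)=70/3; μ^(2)=43/2; μ^(3)=-39

((0, 1, 1, 1); (0, 0, 2, 2); (4, 0, 0, 0))


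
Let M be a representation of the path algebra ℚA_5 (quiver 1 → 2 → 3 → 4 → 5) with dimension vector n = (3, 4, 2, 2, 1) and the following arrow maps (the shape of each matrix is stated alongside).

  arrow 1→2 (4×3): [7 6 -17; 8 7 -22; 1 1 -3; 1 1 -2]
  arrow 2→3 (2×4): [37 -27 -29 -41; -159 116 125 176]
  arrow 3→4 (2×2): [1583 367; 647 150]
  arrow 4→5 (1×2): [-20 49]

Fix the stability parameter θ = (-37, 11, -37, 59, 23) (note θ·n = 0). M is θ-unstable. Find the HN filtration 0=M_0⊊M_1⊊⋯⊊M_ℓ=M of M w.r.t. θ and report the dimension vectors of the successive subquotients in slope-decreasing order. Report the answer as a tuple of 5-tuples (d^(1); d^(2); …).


Barcode: M ≅ I[1,2], I[1,4], I[1,5], I[2,2]. HN layers by μ_θ (5 steps, strictly decreasing):
  μ^(1)=59; μ^(2)=41; μ^(3)=11; μ^(4)=-13; μ^(5)=-37

((0, 0, 0, 1, 0); (0, 0, 0, 1, 1); (0, 2, 0, 0, 0); (0, 2, 2, 0, 0); (3, 0, 0, 0, 0))


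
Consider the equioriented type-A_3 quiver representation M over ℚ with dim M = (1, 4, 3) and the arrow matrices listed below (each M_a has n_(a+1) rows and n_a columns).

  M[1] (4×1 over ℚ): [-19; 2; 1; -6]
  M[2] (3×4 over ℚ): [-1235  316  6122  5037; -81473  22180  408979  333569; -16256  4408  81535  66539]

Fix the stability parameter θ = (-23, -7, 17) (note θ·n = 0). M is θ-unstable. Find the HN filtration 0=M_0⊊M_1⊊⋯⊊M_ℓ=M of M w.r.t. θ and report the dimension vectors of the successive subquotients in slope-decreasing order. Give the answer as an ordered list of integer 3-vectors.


Via rank(M_{q-1}∘⋯∘M_p): M ≅ I[1,3], I[2,2], I[2,3]^2.
μ_θ-semistable layers: μ^(1)=17; μ^(2)=-7; μ^(3)=-23

((0, 0, 3); (0, 4, 0); (1, 0, 0))


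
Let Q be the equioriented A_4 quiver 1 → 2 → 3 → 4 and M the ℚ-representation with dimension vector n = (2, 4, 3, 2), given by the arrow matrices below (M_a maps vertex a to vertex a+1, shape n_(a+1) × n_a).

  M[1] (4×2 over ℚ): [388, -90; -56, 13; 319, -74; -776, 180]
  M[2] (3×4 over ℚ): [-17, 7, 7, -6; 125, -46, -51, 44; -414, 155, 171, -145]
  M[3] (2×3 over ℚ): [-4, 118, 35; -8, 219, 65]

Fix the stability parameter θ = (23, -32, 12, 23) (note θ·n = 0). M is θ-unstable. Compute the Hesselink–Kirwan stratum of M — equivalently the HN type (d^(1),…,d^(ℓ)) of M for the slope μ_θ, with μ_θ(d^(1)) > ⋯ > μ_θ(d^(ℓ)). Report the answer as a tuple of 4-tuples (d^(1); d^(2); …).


Barcode: M ≅ I[1,4]^2, I[2,2], I[2,3]. HN layers by μ_θ (4 steps, strictly decreasing):
  μ^(1)=23; μ^(2)=12; μ^(3)=-9/2; μ^(4)=-32

((0, 0, 0, 2); (0, 0, 3, 0); (2, 2, 0, 0); (0, 2, 0, 0))


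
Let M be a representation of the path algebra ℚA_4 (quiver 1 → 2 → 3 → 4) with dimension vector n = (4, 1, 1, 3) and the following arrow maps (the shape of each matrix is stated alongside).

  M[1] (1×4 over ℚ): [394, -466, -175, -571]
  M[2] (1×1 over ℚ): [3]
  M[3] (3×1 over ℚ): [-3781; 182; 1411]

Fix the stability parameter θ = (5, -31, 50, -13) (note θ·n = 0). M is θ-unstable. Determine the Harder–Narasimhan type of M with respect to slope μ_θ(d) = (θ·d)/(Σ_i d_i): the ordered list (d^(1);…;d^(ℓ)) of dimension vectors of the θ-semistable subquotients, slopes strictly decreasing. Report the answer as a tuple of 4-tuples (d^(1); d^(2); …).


Barcode: M ≅ I[1,1]^3, I[1,4], I[4,4]^2. HN layers by μ_θ (3 steps, strictly decreasing):
  μ^(1)=37/2; μ^(2)=5; μ^(3)=-13

((0, 0, 1, 1); (3, 0, 0, 0); (1, 1, 0, 2))


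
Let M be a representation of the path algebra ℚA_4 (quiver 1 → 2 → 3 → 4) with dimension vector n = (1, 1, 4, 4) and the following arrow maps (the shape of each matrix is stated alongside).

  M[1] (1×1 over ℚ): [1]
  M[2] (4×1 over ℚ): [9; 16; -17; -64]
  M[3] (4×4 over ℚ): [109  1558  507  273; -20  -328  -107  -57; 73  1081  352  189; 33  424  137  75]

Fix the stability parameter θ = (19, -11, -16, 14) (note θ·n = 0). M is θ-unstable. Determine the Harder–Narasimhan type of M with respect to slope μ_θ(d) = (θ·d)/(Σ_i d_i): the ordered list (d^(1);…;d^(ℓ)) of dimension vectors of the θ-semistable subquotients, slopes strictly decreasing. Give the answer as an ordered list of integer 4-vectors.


Via rank(M_{q-1}∘⋯∘M_p): M ≅ I[1,4], I[3,4]^3.
μ_θ-semistable layers: μ^(1)=14; μ^(2)=-8/3; μ^(3)=-16

((0, 0, 0, 4); (1, 1, 1, 0); (0, 0, 3, 0))


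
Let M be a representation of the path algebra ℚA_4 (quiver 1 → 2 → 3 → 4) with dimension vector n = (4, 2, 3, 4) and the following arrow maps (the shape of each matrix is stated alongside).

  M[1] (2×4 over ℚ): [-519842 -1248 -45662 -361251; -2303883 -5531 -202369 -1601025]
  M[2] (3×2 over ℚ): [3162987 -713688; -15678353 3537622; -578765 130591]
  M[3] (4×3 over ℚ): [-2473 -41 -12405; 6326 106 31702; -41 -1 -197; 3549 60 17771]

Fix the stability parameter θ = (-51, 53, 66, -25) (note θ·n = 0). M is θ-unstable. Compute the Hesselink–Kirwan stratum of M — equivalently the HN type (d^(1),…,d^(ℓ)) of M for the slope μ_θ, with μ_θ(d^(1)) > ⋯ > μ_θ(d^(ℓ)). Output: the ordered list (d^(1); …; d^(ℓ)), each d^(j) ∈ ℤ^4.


Via rank(M_{q-1}∘⋯∘M_p): M ≅ I[1,1]^2, I[1,4]^2, I[3,3], I[4,4]^2.
μ_θ-semistable layers: μ^(1)=66; μ^(2)=94/3; μ^(3)=-25; μ^(4)=-51

((0, 0, 1, 0); (0, 2, 2, 2); (0, 0, 0, 2); (4, 0, 0, 0))


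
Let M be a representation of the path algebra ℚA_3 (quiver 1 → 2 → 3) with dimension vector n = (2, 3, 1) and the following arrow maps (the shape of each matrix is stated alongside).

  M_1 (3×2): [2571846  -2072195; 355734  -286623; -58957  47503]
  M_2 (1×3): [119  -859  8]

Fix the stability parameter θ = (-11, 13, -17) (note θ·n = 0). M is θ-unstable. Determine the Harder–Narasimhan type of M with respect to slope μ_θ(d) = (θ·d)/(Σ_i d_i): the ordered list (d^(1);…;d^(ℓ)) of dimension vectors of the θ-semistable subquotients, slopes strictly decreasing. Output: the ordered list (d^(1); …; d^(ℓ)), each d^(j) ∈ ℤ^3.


Via rank(M_{q-1}∘⋯∘M_p): M ≅ I[1,2], I[1,3], I[2,2].
μ_θ-semistable layers: μ^(1)=13; μ^(2)=-2; μ^(3)=-11

((0, 2, 0); (0, 1, 1); (2, 0, 0))


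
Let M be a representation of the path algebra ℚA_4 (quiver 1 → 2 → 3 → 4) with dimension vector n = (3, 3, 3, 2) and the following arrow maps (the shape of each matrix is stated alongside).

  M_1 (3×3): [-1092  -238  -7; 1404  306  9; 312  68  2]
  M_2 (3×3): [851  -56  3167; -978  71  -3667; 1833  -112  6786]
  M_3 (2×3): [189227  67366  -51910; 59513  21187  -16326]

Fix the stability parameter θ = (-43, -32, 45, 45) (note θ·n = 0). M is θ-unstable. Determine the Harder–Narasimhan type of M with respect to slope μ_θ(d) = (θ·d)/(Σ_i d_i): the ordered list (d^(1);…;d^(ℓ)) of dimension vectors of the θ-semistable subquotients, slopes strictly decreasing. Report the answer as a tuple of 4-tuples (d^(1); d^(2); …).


Barcode: M ≅ I[1,1]^2, I[1,4], I[2,3], I[2,4]. HN layers by μ_θ (3 steps, strictly decreasing):
  μ^(1)=45; μ^(2)=-32; μ^(3)=-43

((0, 0, 3, 2); (0, 3, 0, 0); (3, 0, 0, 0))


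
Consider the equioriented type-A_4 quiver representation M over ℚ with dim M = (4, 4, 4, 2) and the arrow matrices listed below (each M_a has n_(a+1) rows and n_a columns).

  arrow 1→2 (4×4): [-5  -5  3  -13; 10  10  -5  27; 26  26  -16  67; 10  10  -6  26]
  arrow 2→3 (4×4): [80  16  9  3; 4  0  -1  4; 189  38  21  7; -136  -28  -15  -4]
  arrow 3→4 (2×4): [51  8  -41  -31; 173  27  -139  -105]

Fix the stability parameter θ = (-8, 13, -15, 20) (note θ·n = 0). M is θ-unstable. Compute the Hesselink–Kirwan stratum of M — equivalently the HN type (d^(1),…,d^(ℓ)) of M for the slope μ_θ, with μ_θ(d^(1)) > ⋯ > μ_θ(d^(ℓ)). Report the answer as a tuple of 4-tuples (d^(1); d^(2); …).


Via rank(M_{q-1}∘⋯∘M_p): M ≅ I[1,1], I[1,3], I[1,4]^2, I[2,3].
μ_θ-semistable layers: μ^(1)=20; μ^(2)=-1; μ^(3)=-8

((0, 0, 0, 2); (0, 4, 4, 0); (4, 0, 0, 0))


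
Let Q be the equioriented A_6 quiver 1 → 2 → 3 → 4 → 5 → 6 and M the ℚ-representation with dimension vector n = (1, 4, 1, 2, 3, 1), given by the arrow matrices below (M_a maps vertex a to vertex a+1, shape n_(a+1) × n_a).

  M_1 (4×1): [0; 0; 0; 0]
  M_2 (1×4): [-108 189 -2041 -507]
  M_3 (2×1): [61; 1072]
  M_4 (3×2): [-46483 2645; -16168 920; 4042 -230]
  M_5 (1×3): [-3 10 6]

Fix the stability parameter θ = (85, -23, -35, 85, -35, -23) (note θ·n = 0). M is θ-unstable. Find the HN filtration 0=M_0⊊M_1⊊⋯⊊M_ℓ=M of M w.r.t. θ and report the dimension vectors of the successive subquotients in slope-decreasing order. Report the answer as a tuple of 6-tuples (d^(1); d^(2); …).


Barcode: M ≅ I[1,1], I[2,2]^3, I[2,6], I[4,4], I[5,5]^2. HN layers by μ_θ (5 steps, strictly decreasing):
  μ^(1)=85; μ^(2)=9; μ^(3)=-23; μ^(4)=-29; μ^(5)=-35

((1, 0, 0, 1, 0, 0); (0, 0, 0, 1, 1, 1); (0, 3, 0, 0, 0, 0); (0, 1, 1, 0, 0, 0); (0, 0, 0, 0, 2, 0))


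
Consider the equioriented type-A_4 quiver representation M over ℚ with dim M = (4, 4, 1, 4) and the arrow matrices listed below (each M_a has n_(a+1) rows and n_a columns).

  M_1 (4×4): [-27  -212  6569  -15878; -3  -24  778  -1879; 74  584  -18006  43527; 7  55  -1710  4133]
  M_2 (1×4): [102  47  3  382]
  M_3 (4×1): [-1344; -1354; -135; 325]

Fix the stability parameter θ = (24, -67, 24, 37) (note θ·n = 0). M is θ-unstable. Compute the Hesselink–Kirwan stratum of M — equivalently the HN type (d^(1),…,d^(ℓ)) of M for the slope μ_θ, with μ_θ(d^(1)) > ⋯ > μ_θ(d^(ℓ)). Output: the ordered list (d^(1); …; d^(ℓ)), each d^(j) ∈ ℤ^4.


Interval decomposition of M: I[1,2]^3, I[1,4], I[4,4]^3.
HN type (ℓ=3): μ^(1)=37; μ^(2)=24; μ^(3)=-43/2

((0, 0, 0, 4); (0, 0, 1, 0); (4, 4, 0, 0))


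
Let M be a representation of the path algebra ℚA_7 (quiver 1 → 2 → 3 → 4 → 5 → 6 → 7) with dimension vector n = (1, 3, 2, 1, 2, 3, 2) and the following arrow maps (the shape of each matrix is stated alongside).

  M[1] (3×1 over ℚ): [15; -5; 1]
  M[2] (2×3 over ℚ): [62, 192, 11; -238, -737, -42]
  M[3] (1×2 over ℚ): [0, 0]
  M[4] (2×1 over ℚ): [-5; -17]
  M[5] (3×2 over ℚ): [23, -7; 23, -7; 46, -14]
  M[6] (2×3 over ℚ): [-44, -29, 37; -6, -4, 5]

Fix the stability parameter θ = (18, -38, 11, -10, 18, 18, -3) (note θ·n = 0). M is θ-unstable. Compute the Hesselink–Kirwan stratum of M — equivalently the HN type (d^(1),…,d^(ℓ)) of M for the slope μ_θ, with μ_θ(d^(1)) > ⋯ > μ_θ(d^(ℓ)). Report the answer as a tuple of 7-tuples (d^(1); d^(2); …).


Via rank(M_{q-1}∘⋯∘M_p): M ≅ I[1,3], I[2,2], I[2,3], I[4,7], I[5,5], I[6,6], I[6,7].
μ_θ-semistable layers: μ^(1)=18; μ^(2)=11; μ^(3)=15/2; μ^(4)=-10; μ^(5)=-38

((0, 0, 0, 0, 1, 1, 0); (0, 0, 2, 0, 1, 1, 1); (0, 0, 0, 0, 0, 1, 1); (1, 1, 0, 1, 0, 0, 0); (0, 2, 0, 0, 0, 0, 0))


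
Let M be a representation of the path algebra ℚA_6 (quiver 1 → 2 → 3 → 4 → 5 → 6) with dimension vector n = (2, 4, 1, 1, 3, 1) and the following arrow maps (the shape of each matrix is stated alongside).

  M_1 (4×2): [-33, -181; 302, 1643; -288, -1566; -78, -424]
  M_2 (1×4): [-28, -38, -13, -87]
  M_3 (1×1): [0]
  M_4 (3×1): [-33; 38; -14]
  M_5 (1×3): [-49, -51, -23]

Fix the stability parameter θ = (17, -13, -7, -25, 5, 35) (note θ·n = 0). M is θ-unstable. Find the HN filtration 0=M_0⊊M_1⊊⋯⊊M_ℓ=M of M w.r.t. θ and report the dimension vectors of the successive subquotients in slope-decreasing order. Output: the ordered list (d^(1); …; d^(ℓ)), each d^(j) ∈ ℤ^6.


Interval decomposition of M: I[1,2], I[1,3], I[2,2]^2, I[4,6], I[5,5]^2.
HN type (ℓ=6): μ^(1)=35; μ^(2)=5; μ^(3)=2; μ^(4)=-1; μ^(5)=-13; μ^(6)=-25

((0, 0, 0, 0, 0, 1); (0, 0, 0, 0, 3, 0); (1, 1, 0, 0, 0, 0); (1, 1, 1, 0, 0, 0); (0, 2, 0, 0, 0, 0); (0, 0, 0, 1, 0, 0))


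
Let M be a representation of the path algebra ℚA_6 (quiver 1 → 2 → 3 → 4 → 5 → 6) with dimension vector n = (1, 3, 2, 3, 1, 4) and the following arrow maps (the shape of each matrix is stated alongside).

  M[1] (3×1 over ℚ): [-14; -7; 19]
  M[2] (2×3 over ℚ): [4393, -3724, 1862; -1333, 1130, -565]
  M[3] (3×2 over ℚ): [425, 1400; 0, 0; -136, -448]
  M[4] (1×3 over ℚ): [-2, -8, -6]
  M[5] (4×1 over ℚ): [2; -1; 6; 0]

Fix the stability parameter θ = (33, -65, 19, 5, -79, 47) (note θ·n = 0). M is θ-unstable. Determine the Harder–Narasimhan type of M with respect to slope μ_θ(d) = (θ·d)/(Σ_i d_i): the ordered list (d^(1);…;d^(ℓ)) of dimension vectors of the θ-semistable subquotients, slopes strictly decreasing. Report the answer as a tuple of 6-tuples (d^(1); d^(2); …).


Interval decomposition of M: I[1,3], I[2,2], I[2,6], I[4,4]^2, I[6,6]^3.
HN type (ℓ=6): μ^(1)=47; μ^(2)=19; μ^(3)=5; μ^(4)=-16; μ^(5)=-55/3; μ^(6)=-65

((0, 0, 0, 0, 0, 4); (0, 0, 1, 0, 0, 0); (0, 0, 0, 2, 0, 0); (1, 1, 0, 0, 0, 0); (0, 0, 1, 1, 1, 0); (0, 2, 0, 0, 0, 0))


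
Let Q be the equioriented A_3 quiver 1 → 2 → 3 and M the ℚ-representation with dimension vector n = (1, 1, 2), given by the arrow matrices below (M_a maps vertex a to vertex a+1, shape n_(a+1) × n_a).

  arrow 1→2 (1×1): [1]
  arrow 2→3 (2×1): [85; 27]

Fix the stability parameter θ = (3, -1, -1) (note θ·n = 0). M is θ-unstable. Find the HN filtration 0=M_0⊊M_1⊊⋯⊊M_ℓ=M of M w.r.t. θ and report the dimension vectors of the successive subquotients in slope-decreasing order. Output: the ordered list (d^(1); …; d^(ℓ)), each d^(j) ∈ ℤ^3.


Via rank(M_{q-1}∘⋯∘M_p): M ≅ I[1,3], I[3,3].
μ_θ-semistable layers: μ^(1)=1/3; μ^(2)=-1

((1, 1, 1); (0, 0, 1))


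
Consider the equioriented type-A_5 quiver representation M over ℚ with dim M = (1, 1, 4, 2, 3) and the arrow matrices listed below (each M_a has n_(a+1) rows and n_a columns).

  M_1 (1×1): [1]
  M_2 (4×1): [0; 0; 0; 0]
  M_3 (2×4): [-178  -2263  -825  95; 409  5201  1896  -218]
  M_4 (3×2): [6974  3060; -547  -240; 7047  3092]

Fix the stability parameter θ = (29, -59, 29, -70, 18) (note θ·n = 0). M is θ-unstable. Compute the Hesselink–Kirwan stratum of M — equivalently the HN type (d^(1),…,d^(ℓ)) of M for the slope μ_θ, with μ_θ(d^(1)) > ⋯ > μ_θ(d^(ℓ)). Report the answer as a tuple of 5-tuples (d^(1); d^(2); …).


Barcode: M ≅ I[1,2], I[3,3]^2, I[3,5]^2, I[5,5]. HN layers by μ_θ (4 steps, strictly decreasing):
  μ^(1)=29; μ^(2)=18; μ^(3)=-15; μ^(4)=-41/2

((0, 0, 2, 0, 0); (0, 0, 0, 0, 3); (1, 1, 0, 0, 0); (0, 0, 2, 2, 0))


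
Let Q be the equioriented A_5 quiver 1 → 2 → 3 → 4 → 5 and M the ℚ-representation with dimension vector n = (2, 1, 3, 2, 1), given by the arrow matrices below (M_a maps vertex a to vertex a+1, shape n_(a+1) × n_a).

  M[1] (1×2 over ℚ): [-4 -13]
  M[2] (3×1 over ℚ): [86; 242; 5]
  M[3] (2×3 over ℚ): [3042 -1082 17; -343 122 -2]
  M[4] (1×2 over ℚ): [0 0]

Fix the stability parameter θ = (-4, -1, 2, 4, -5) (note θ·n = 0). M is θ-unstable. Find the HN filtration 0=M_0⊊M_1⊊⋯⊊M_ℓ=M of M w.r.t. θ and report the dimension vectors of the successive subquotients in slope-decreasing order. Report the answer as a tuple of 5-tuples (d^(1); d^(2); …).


Barcode: M ≅ I[1,1], I[1,4], I[3,3], I[3,4], I[5,5]. HN layers by μ_θ (5 steps, strictly decreasing):
  μ^(1)=4; μ^(2)=2; μ^(3)=-1; μ^(4)=-4; μ^(5)=-5

((0, 0, 0, 2, 0); (0, 0, 3, 0, 0); (0, 1, 0, 0, 0); (2, 0, 0, 0, 0); (0, 0, 0, 0, 1))


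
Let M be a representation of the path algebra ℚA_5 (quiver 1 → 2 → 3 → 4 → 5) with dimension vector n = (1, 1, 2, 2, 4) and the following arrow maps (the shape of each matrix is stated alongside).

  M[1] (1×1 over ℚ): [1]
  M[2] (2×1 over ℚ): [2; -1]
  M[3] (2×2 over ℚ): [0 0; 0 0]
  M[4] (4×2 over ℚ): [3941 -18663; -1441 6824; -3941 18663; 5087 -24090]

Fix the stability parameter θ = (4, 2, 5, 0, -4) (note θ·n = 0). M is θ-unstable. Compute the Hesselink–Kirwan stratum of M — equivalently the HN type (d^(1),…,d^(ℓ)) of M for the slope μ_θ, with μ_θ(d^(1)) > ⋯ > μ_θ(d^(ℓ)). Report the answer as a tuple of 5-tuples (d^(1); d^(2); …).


Via rank(M_{q-1}∘⋯∘M_p): M ≅ I[1,3], I[3,3], I[4,5]^2, I[5,5]^2.
μ_θ-semistable layers: μ^(1)=5; μ^(2)=3; μ^(3)=-2; μ^(4)=-4

((0, 0, 2, 0, 0); (1, 1, 0, 0, 0); (0, 0, 0, 2, 2); (0, 0, 0, 0, 2))


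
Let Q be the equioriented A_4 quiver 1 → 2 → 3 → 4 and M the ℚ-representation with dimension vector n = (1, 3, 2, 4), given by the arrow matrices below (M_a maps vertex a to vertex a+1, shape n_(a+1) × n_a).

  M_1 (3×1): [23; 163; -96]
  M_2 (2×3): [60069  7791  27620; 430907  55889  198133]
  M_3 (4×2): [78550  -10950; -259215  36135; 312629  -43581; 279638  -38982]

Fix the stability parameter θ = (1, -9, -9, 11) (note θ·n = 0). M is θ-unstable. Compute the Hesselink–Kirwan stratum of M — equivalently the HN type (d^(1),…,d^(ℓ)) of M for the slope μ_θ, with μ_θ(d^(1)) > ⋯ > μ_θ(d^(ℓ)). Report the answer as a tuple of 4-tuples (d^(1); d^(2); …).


Via rank(M_{q-1}∘⋯∘M_p): M ≅ I[1,2], I[2,3], I[2,4], I[4,4]^3.
μ_θ-semistable layers: μ^(1)=11; μ^(2)=-4; μ^(3)=-9

((0, 0, 0, 4); (1, 1, 0, 0); (0, 2, 2, 0))


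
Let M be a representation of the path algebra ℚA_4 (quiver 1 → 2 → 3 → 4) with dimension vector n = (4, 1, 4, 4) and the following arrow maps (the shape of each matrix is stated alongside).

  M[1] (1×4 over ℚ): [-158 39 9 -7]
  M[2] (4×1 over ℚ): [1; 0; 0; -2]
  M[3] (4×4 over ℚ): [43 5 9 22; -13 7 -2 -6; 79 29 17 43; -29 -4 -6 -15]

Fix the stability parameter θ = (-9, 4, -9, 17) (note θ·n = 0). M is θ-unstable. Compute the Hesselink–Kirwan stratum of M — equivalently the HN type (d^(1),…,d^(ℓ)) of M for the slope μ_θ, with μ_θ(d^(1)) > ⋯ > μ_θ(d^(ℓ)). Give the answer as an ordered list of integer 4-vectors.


Barcode: M ≅ I[1,1]^3, I[1,4], I[3,4]^3. HN layers by μ_θ (3 steps, strictly decreasing):
  μ^(1)=17; μ^(2)=-5/2; μ^(3)=-9

((0, 0, 0, 4); (0, 1, 1, 0); (4, 0, 3, 0))


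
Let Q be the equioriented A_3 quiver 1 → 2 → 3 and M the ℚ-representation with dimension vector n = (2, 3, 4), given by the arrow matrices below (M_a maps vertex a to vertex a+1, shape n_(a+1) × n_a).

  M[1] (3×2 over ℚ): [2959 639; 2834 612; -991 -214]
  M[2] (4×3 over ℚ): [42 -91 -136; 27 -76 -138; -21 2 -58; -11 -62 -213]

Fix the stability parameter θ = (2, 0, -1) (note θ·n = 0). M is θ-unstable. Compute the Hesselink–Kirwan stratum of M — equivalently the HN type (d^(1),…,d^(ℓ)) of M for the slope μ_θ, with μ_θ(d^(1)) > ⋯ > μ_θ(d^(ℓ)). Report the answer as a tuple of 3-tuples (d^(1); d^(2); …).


Via rank(M_{q-1}∘⋯∘M_p): M ≅ I[1,3]^2, I[2,3], I[3,3].
μ_θ-semistable layers: μ^(1)=1/3; μ^(2)=-1/2; μ^(3)=-1

((2, 2, 2); (0, 1, 1); (0, 0, 1))


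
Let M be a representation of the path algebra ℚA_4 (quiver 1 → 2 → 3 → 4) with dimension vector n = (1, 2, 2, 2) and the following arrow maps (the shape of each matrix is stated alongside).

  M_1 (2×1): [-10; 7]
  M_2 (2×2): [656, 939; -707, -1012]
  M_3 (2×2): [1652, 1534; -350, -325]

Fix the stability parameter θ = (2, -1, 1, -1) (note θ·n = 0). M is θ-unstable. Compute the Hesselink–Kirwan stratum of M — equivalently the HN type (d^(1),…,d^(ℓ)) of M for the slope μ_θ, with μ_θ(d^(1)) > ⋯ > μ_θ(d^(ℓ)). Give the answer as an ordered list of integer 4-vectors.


Interval decomposition of M: I[1,3], I[2,4], I[4,4].
HN type (ℓ=4): μ^(1)=1; μ^(2)=1/2; μ^(3)=0; μ^(4)=-1

((0, 0, 1, 0); (1, 1, 0, 0); (0, 0, 1, 1); (0, 1, 0, 1))


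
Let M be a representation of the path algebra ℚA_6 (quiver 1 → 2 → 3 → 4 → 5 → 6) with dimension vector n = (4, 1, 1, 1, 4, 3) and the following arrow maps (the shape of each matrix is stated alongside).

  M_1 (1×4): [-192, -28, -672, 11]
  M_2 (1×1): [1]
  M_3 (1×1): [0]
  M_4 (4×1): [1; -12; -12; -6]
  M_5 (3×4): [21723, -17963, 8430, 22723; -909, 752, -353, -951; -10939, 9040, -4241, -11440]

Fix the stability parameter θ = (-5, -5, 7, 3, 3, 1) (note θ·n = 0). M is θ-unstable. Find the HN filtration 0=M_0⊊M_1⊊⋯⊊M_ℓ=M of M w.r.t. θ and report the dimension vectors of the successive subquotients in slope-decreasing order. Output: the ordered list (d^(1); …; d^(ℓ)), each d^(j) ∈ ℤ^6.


Barcode: M ≅ I[1,1]^3, I[1,3], I[4,6], I[5,5], I[5,6]^2. HN layers by μ_θ (5 steps, strictly decreasing):
  μ^(1)=7; μ^(2)=3; μ^(3)=7/3; μ^(4)=2; μ^(5)=-5

((0, 0, 1, 0, 0, 0); (0, 0, 0, 0, 1, 0); (0, 0, 0, 1, 1, 1); (0, 0, 0, 0, 2, 2); (4, 1, 0, 0, 0, 0))


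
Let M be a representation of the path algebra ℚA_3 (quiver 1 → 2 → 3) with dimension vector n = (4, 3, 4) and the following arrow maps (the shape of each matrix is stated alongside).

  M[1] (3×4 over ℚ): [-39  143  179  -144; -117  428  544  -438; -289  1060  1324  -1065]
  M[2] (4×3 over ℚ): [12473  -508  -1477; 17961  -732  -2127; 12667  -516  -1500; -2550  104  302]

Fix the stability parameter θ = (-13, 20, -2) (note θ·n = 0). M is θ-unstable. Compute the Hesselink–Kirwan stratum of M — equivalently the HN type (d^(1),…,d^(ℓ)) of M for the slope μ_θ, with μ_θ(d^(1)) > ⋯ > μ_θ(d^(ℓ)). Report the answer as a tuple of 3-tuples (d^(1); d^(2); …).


Via rank(M_{q-1}∘⋯∘M_p): M ≅ I[1,1], I[1,2], I[1,3]^2, I[3,3]^2.
μ_θ-semistable layers: μ^(1)=20; μ^(2)=9; μ^(3)=-2; μ^(4)=-13

((0, 1, 0); (0, 2, 2); (0, 0, 2); (4, 0, 0))


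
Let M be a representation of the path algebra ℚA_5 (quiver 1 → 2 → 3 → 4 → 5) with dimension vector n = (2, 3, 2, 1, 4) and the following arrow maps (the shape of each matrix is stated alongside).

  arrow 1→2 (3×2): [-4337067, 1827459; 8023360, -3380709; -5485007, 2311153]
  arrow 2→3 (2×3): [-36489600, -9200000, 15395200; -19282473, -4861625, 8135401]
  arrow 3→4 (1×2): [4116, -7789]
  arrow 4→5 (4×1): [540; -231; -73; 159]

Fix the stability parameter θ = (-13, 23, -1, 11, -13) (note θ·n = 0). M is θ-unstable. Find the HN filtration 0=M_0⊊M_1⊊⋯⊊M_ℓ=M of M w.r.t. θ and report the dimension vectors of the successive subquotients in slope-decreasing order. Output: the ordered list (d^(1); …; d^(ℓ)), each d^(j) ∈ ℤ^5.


Barcode: M ≅ I[1,2], I[1,5], I[2,2], I[3,3], I[5,5]^3. HN layers by μ_θ (4 steps, strictly decreasing):
  μ^(1)=23; μ^(2)=5; μ^(3)=-1; μ^(4)=-13

((0, 2, 0, 0, 0); (0, 1, 1, 1, 1); (0, 0, 1, 0, 0); (2, 0, 0, 0, 3))


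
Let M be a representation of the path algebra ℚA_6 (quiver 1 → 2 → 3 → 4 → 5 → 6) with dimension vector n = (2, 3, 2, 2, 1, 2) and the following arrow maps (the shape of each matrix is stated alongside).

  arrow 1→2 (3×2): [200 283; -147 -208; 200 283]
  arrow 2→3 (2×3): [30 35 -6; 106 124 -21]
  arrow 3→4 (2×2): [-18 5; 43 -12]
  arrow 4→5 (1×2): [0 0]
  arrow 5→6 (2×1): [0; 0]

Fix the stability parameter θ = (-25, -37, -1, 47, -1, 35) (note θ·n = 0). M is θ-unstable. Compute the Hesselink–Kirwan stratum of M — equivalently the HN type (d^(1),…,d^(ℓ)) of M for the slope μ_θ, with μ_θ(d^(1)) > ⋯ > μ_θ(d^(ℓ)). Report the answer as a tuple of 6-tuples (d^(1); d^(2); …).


Via rank(M_{q-1}∘⋯∘M_p): M ≅ I[1,4]^2, I[2,2], I[5,5], I[6,6]^2.
μ_θ-semistable layers: μ^(1)=47; μ^(2)=35; μ^(3)=-1; μ^(4)=-31; μ^(5)=-37

((0, 0, 0, 2, 0, 0); (0, 0, 0, 0, 0, 2); (0, 0, 2, 0, 1, 0); (2, 2, 0, 0, 0, 0); (0, 1, 0, 0, 0, 0))


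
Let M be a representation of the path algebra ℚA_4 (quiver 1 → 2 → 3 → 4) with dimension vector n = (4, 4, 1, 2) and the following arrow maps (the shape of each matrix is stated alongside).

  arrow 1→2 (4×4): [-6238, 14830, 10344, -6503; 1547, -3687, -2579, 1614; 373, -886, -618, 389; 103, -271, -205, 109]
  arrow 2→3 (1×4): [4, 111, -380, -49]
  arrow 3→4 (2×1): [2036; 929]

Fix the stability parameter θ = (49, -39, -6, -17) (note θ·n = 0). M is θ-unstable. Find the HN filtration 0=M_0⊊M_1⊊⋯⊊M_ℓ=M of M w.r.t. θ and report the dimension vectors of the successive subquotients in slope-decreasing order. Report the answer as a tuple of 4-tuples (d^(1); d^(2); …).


Via rank(M_{q-1}∘⋯∘M_p): M ≅ I[1,1], I[1,2]^2, I[1,4], I[2,2], I[4,4].
μ_θ-semistable layers: μ^(1)=49; μ^(2)=5; μ^(3)=-13/4; μ^(4)=-17; μ^(5)=-39

((1, 0, 0, 0); (2, 2, 0, 0); (1, 1, 1, 1); (0, 0, 0, 1); (0, 1, 0, 0))


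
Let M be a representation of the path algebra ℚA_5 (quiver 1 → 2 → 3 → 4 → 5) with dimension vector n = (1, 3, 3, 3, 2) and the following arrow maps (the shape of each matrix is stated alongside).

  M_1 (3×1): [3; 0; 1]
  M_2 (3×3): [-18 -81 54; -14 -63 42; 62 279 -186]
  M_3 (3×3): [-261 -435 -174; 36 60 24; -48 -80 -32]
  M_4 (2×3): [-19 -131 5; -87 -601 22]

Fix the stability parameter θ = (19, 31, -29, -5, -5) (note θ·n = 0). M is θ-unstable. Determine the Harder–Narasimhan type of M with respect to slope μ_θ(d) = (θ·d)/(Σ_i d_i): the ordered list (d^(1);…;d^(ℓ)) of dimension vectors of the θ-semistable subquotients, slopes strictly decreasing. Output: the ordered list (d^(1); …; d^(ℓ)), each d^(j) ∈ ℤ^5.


Barcode: M ≅ I[1,2], I[2,2], I[2,3], I[3,3], I[3,5], I[4,4], I[4,5]. HN layers by μ_θ (5 steps, strictly decreasing):
  μ^(1)=31; μ^(2)=19; μ^(3)=1; μ^(4)=-5; μ^(5)=-29

((0, 2, 0, 0, 0); (1, 0, 0, 0, 0); (0, 1, 1, 0, 0); (0, 0, 0, 3, 2); (0, 0, 2, 0, 0))
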